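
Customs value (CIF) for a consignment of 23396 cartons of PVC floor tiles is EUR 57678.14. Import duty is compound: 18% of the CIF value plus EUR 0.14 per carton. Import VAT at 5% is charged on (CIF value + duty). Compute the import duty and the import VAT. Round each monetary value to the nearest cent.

Import duty: EUR 13657.51; import VAT: EUR 3566.78

Ad valorem component: 57678.14 × 18% = 10382.07
Specific component: 23396 × 0.14 = 3275.44
Import duty = 10382.07 + 3275.44 = 13657.51
VAT base = CIF + duty = 57678.14 + 13657.51 = 71335.65
Import VAT = 71335.65 × 5% = 3566.78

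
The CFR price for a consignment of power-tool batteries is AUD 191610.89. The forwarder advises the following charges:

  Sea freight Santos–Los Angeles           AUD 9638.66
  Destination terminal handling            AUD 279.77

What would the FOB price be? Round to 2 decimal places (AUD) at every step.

FOB price: AUD 181972.23

Not relevant to the conversion: destination terminal — on the buyer under both terms; not part of either seller's price.
From CFR to FOB, the seller no longer bears: freight.
FOB price = 191610.89 − 9638.66 = 181972.23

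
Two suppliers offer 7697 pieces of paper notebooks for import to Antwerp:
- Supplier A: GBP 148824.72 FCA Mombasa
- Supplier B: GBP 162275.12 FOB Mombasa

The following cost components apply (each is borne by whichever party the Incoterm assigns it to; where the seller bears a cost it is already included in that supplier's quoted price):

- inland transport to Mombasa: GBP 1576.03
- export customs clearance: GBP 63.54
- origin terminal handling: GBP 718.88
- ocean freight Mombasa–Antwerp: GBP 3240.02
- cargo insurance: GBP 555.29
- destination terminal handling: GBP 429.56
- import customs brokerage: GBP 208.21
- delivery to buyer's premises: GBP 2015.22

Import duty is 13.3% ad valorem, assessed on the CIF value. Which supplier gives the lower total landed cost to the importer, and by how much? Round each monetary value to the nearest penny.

Supplier A is cheaper by GBP 14424.81

Supplier A (FCA):
CIF value = FCA price + origin terminal + freight + insurance = 148824.72 + 718.88 + 3240.02 + 555.29 = 153338.91
Import duty = 153338.91 × 13.3% = 20394.08
Buyer bears (A): 718.88 + 3240.02 + 555.29 + 429.56 + 208.21 + 2015.22 = 7167.18
Landed cost (A) = invoice 148824.72 + 7167.18 + duty 20394.08 = 176385.98
Supplier B (FOB):
CIF value = FOB price + freight + insurance = 162275.12 + 3240.02 + 555.29 = 166070.43
Import duty = 166070.43 × 13.3% = 22087.37
Buyer bears (B): 3240.02 + 555.29 + 429.56 + 208.21 + 2015.22 = 6448.30
Landed cost (B) = invoice 162275.12 + 6448.30 + duty 22087.37 = 190810.79
Difference = |176385.98 − 190810.79| = 14424.81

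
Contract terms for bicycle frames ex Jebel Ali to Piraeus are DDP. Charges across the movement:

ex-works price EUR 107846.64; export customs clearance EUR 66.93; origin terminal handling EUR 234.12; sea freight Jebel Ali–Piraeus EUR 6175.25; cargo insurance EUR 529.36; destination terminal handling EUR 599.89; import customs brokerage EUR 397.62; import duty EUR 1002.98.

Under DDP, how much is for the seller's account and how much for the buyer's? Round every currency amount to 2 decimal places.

Seller: EUR 116852.79; buyer: EUR 0.00

DDP: the seller bears all costs including import duty.
Seller's account: goods 107846.64 + export clearance 66.93 + origin terminal 234.12 + freight 6175.25 + insurance 529.36 + destination terminal 599.89 + brokerage 397.62 + duty 1002.98 = 116852.79
Buyer's account: 0.00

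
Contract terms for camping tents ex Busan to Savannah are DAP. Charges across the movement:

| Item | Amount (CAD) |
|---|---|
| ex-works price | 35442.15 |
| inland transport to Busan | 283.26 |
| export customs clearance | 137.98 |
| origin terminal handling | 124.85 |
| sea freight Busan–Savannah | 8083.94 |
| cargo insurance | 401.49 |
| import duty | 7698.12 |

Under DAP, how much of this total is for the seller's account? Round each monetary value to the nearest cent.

DAP: the seller bears all costs to the named destination except import duty and clearance.
Seller's account: goods 35442.15 + inland to port 283.26 + export clearance 137.98 + origin terminal 124.85 + freight 8083.94 + insurance 401.49 = 44473.67
Buyer's account: duty 7698.12 = 7698.12

Seller's account: CAD 44473.67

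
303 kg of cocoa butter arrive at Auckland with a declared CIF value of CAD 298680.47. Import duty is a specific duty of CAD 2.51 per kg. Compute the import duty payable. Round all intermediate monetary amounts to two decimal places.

Import duty: CAD 760.53

Import duty = 303 × 2.51 = 760.53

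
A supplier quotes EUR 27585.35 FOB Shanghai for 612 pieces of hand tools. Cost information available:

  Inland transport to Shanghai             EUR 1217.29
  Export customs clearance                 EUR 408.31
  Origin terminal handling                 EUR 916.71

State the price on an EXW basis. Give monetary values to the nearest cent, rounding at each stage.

From FOB to EXW, the seller no longer bears: inland to port, export clearance, origin terminal.
EXW price = 27585.35 − 1217.29 − 408.31 − 916.71 = 25043.04

EXW price: EUR 25043.04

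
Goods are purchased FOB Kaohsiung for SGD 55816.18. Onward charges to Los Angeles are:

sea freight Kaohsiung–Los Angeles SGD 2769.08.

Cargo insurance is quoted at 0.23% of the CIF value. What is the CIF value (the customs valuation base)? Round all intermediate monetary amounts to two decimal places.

Let C be the CIF value. C = FOB price + freight + 0.23% × C
C − 0.23% × C = 55816.18 + 2769.08
0.9977 × C = 58585.26
C = 58585.26 / 0.9977 = 58720.32
Insurance premium = 0.23% × 58720.32 = 135.06

CIF value: SGD 58720.32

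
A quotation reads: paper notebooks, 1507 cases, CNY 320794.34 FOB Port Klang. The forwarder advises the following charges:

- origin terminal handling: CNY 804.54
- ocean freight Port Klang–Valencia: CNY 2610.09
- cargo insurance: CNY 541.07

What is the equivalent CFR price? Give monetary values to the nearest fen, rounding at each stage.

Not relevant to the conversion: origin terminal — on the seller under both FOB and CFR; already in the FOB price and stays in the CFR price. insurance — on the buyer under both terms; not part of either seller's price.
From FOB to CFR, the seller additionally bears: freight.
CFR price = 320794.34 + 2610.09 = 323404.43

CFR price: CNY 323404.43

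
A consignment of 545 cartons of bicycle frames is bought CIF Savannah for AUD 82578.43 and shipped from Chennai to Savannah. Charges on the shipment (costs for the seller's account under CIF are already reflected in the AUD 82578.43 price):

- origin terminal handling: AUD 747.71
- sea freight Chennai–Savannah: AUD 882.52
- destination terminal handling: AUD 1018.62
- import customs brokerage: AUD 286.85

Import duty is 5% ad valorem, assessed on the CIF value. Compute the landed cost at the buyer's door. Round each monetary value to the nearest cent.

CIF: the seller pays costs through ocean freight and marine insurance to the destination port.
Already in the invoice (seller's account under CIF): origin terminal, freight — exclude.
The CIF price already equals the CIF value: 82578.43
Import duty = 82578.43 × 5% = 4128.92
Buyer bears: destination terminal 1018.62 + brokerage 286.85 + duty 4128.92 = 5434.39
Landed cost = invoice 82578.43 + 5434.39 = 88012.82

Total landed cost: AUD 88012.82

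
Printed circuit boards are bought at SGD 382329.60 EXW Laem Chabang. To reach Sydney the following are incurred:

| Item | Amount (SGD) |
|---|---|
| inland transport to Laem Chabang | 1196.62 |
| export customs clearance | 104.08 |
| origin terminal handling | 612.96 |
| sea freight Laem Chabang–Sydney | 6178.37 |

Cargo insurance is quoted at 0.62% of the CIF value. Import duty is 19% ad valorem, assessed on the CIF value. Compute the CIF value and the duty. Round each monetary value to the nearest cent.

CIF value: SGD 392857.35; import duty: SGD 74642.90

Let C be the CIF value. C = EXW price + pre-shipment costs + freight + 0.62% × C
C − 0.62% × C = 382329.60 + 1196.62 + 104.08 + 612.96 + 6178.37
0.9938 × C = 390421.63
C = 390421.63 / 0.9938 = 392857.35
Insurance premium = 0.62% × 392857.35 = 2435.72
Import duty = 392857.35 × 19% = 74642.90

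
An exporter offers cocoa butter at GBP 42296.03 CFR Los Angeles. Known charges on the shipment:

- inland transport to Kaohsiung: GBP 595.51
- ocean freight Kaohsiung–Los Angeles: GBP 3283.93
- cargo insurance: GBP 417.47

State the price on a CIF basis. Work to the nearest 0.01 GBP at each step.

CIF price: GBP 42713.50

Not relevant to the conversion: freight, inland to port — on the seller under both CFR and CIF; already in the CFR price and stays in the CIF price.
From CFR to CIF, the seller additionally bears: insurance.
CIF price = 42296.03 + 417.47 = 42713.50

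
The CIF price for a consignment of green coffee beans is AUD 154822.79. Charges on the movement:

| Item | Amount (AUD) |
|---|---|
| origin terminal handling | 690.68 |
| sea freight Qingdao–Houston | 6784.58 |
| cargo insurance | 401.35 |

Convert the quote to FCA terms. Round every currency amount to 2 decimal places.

FCA price: AUD 146946.18

From CIF to FCA, the seller no longer bears: origin terminal, freight, insurance.
FCA price = 154822.79 − 690.68 − 6784.58 − 401.35 = 146946.18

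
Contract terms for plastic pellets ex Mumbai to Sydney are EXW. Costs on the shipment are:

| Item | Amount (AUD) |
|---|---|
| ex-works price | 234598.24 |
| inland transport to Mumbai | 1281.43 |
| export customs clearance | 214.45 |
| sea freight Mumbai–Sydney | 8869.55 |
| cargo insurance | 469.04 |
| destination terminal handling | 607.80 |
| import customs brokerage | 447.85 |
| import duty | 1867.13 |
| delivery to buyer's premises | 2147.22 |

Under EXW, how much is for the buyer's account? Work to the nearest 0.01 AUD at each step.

EXW: the seller makes goods available at their premises; the buyer bears all onward costs.
Seller's account: goods 234598.24 = 234598.24
Buyer's account: inland to port 1281.43 + export clearance 214.45 + freight 8869.55 + insurance 469.04 + destination terminal 607.80 + brokerage 447.85 + duty 1867.13 + delivery 2147.22 = 15904.47

Buyer's account: AUD 15904.47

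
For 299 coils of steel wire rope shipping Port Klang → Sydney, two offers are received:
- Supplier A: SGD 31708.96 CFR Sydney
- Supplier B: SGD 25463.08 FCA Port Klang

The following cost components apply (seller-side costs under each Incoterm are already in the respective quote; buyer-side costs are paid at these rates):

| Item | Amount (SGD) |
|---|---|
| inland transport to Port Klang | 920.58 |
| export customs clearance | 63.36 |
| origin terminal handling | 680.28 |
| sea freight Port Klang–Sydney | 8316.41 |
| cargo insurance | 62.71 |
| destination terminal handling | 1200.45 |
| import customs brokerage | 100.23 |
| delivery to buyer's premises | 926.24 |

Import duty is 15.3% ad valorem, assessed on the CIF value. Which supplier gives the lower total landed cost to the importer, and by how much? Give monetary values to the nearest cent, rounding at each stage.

Supplier A is cheaper by SGD 3171.68

Supplier A (CFR):
CIF value = CFR price + insurance = 31708.96 + 62.71 = 31771.67
Import duty = 31771.67 × 15.3% = 4861.07
Buyer bears (A): 62.71 + 1200.45 + 100.23 + 926.24 = 2289.63
Landed cost (A) = invoice 31708.96 + 2289.63 + duty 4861.07 = 38859.66
Supplier B (FCA):
CIF value = FCA price + origin terminal + freight + insurance = 25463.08 + 680.28 + 8316.41 + 62.71 = 34522.48
Import duty = 34522.48 × 15.3% = 5281.94
Buyer bears (B): 680.28 + 8316.41 + 62.71 + 1200.45 + 100.23 + 926.24 = 11286.32
Landed cost (B) = invoice 25463.08 + 11286.32 + duty 5281.94 = 42031.34
Difference = |38859.66 − 42031.34| = 3171.68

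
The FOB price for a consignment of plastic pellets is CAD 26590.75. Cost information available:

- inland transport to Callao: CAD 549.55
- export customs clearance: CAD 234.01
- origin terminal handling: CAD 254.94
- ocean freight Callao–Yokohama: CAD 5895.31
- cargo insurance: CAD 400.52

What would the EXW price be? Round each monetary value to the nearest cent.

EXW price: CAD 25552.25

Not relevant to the conversion: freight, insurance — on the buyer under both terms; not part of either seller's price.
From FOB to EXW, the seller no longer bears: inland to port, export clearance, origin terminal.
EXW price = 26590.75 − 549.55 − 234.01 − 254.94 = 25552.25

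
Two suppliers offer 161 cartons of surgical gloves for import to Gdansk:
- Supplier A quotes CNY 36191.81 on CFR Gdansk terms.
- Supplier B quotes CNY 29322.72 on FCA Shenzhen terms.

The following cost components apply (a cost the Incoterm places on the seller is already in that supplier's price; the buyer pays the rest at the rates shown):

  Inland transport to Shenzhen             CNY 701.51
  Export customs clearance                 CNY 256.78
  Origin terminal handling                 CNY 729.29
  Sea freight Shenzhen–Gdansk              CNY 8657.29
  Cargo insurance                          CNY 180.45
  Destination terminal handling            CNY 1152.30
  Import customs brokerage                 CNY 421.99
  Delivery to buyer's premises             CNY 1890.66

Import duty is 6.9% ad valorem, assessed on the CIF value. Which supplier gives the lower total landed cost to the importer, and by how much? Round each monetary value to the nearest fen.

Supplier A (CFR):
CIF value = CFR price + insurance = 36191.81 + 180.45 = 36372.26
Import duty = 36372.26 × 6.9% = 2509.69
Buyer bears (A): 180.45 + 1152.30 + 421.99 + 1890.66 = 3645.40
Landed cost (A) = invoice 36191.81 + 3645.40 + duty 2509.69 = 42346.90
Supplier B (FCA):
CIF value = FCA price + origin terminal + freight + insurance = 29322.72 + 729.29 + 8657.29 + 180.45 = 38889.75
Import duty = 38889.75 × 6.9% = 2683.39
Buyer bears (B): 729.29 + 8657.29 + 180.45 + 1152.30 + 421.99 + 1890.66 = 13031.98
Landed cost (B) = invoice 29322.72 + 13031.98 + duty 2683.39 = 45038.09
Difference = |42346.90 − 45038.09| = 2691.19

Supplier A is cheaper by CNY 2691.19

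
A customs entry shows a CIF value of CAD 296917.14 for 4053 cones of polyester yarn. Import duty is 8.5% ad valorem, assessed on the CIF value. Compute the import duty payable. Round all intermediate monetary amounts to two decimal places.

Import duty = 296917.14 × 8.5% = 25237.96

Import duty: CAD 25237.96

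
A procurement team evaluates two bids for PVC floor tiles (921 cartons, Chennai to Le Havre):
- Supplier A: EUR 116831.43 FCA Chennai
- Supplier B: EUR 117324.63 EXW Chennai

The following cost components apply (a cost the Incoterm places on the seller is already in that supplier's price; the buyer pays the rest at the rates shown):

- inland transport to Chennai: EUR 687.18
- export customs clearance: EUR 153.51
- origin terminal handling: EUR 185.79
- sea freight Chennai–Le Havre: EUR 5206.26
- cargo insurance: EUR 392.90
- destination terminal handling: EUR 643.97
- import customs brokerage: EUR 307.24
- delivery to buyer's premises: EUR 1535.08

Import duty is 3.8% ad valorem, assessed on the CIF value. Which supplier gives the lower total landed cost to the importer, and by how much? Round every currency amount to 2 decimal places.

Supplier A is cheaper by EUR 1384.58

Supplier A (FCA):
CIF value = FCA price + origin terminal + freight + insurance = 116831.43 + 185.79 + 5206.26 + 392.90 = 122616.38
Import duty = 122616.38 × 3.8% = 4659.42
Buyer bears (A): 185.79 + 5206.26 + 392.90 + 643.97 + 307.24 + 1535.08 = 8271.24
Landed cost (A) = invoice 116831.43 + 8271.24 + duty 4659.42 = 129762.09
Supplier B (EXW):
CIF value = EXW price + inland to port + export clearance + origin terminal + freight + insurance = 117324.63 + 687.18 + 153.51 + 185.79 + 5206.26 + 392.90 = 123950.27
Import duty = 123950.27 × 3.8% = 4710.11
Buyer bears (B): 687.18 + 153.51 + 185.79 + 5206.26 + 392.90 + 643.97 + 307.24 + 1535.08 = 9111.93
Landed cost (B) = invoice 117324.63 + 9111.93 + duty 4710.11 = 131146.67
Difference = |129762.09 − 131146.67| = 1384.58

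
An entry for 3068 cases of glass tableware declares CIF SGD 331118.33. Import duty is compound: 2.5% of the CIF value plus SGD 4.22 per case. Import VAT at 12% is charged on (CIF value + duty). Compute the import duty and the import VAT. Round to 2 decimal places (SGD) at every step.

Ad valorem component: 331118.33 × 2.5% = 8277.96
Specific component: 3068 × 4.22 = 12946.96
Import duty = 8277.96 + 12946.96 = 21224.92
VAT base = CIF + duty = 331118.33 + 21224.92 = 352343.25
Import VAT = 352343.25 × 12% = 42281.19

Import duty: SGD 21224.92; import VAT: SGD 42281.19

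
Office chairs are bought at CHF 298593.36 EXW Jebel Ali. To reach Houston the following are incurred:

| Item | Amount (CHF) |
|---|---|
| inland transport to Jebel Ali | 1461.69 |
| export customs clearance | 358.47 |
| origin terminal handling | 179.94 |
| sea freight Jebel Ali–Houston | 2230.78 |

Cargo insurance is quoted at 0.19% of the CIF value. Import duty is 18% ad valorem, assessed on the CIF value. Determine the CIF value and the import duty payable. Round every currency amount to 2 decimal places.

CIF value: CHF 303400.70; import duty: CHF 54612.13

Let C be the CIF value. C = EXW price + pre-shipment costs + freight + 0.19% × C
C − 0.19% × C = 298593.36 + 1461.69 + 358.47 + 179.94 + 2230.78
0.9981 × C = 302824.24
C = 302824.24 / 0.9981 = 303400.70
Insurance premium = 0.19% × 303400.70 = 576.46
Import duty = 303400.70 × 18% = 54612.13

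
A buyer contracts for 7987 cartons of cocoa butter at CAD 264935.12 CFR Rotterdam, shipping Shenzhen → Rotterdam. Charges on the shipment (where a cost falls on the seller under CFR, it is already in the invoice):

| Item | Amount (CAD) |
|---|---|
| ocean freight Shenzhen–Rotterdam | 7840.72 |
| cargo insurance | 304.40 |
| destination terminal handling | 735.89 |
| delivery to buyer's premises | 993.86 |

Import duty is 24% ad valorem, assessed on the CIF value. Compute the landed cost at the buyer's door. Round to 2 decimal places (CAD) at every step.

Total landed cost: CAD 330626.75

CFR: the seller pays costs through ocean freight to the destination port, but not insurance.
Already in the invoice (seller's account under CFR): freight — exclude.
CIF value = CFR price + insurance = 264935.12 + 304.40 = 265239.52
Import duty = 265239.52 × 24% = 63657.48
Buyer bears: insurance 304.40 + destination terminal 735.89 + delivery 993.86 + duty 63657.48 = 65691.63
Landed cost = invoice 264935.12 + 65691.63 = 330626.75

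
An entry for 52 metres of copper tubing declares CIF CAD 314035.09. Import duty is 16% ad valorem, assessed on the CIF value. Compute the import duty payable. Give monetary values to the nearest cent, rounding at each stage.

Import duty: CAD 50245.61

Import duty = 314035.09 × 16% = 50245.61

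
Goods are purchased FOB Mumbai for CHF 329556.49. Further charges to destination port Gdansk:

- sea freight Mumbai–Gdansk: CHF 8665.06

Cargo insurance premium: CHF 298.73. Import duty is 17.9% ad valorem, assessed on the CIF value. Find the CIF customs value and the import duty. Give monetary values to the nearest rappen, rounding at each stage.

CIF = FOB price + freight + insurance
CIF = 329556.49 + 8665.06 + 298.73 = 338520.28
Import duty = 338520.28 × 17.9% = 60595.13

CIF value: CHF 338520.28; import duty: CHF 60595.13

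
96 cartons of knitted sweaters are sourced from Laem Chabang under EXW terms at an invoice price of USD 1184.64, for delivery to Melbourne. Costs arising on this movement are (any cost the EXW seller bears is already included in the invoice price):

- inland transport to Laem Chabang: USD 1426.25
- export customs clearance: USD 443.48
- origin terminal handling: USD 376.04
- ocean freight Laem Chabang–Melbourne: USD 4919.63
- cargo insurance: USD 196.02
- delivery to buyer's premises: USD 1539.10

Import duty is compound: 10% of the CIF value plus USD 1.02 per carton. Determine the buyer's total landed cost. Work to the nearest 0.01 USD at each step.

EXW: the seller makes goods available at their premises; the buyer bears all onward costs.
CIF value = EXW price + inland to port + export clearance + origin terminal + freight + insurance = 1184.64 + 1426.25 + 443.48 + 376.04 + 4919.63 + 196.02 = 8546.06
Ad valorem component: 8546.06 × 10% = 854.61
Specific component: 96 × 1.02 = 97.92
Import duty = 854.61 + 97.92 = 952.53
Buyer bears: inland to port 1426.25 + export clearance 443.48 + origin terminal 376.04 + freight 4919.63 + insurance 196.02 + delivery 1539.10 + duty 952.53 = 9853.05
Landed cost = invoice 1184.64 + 9853.05 = 11037.69

Total landed cost: USD 11037.69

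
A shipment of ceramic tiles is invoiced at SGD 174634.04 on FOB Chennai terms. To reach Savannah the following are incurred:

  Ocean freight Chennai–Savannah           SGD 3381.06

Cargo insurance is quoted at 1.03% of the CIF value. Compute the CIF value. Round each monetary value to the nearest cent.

Let C be the CIF value. C = FOB price + freight + 1.03% × C
C − 1.03% × C = 174634.04 + 3381.06
0.9897 × C = 178015.10
C = 178015.10 / 0.9897 = 179867.74
Insurance premium = 1.03% × 179867.74 = 1852.64

CIF value: SGD 179867.74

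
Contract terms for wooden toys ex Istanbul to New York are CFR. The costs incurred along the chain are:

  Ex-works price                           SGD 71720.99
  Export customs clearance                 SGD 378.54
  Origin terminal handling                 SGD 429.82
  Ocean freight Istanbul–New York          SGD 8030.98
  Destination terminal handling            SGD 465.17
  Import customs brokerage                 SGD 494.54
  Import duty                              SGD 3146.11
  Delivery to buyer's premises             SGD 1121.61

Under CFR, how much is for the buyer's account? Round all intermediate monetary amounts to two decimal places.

CFR: the seller pays costs through ocean freight to the destination port, but not insurance.
Seller's account: goods 71720.99 + export clearance 378.54 + origin terminal 429.82 + freight 8030.98 = 80560.33
Buyer's account: destination terminal 465.17 + brokerage 494.54 + duty 3146.11 + delivery 1121.61 = 5227.43

Buyer's account: SGD 5227.43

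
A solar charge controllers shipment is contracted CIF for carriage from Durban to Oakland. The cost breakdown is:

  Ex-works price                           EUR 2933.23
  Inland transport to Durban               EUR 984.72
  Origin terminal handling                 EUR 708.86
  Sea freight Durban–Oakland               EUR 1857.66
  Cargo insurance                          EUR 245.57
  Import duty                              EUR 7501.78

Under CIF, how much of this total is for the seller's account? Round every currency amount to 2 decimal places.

Seller's account: EUR 6730.04

CIF: the seller pays costs through ocean freight and marine insurance to the destination port.
Seller's account: goods 2933.23 + inland to port 984.72 + origin terminal 708.86 + freight 1857.66 + insurance 245.57 = 6730.04
Buyer's account: duty 7501.78 = 7501.78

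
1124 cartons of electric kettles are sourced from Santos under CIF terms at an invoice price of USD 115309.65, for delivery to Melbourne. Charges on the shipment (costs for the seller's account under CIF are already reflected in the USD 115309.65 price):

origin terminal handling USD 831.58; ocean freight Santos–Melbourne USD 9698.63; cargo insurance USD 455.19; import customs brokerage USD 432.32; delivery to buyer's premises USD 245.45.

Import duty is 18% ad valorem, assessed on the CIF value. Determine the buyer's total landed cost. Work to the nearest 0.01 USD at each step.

CIF: the seller pays costs through ocean freight and marine insurance to the destination port.
Already in the invoice (seller's account under CIF): origin terminal, freight, insurance — exclude.
The CIF price already equals the CIF value: 115309.65
Import duty = 115309.65 × 18% = 20755.74
Buyer bears: brokerage 432.32 + delivery 245.45 + duty 20755.74 = 21433.51
Landed cost = invoice 115309.65 + 21433.51 = 136743.16

Total landed cost: USD 136743.16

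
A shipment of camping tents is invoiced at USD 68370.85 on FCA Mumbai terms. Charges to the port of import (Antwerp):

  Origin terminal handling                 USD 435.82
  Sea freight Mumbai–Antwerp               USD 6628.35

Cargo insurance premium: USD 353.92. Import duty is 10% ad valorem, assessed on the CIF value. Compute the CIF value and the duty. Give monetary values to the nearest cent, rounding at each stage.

CIF value: USD 75788.94; import duty: USD 7578.89

CIF = FCA price + pre-shipment costs + freight + insurance
CIF = 68370.85 + 435.82 + 6628.35 + 353.92 = 75788.94
Import duty = 75788.94 × 10% = 7578.89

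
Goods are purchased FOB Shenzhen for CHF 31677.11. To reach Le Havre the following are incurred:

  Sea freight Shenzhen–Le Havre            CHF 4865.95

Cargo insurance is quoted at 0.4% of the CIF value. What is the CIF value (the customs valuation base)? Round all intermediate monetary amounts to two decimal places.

Let C be the CIF value. C = FOB price + freight + 0.4% × C
C − 0.4% × C = 31677.11 + 4865.95
0.996 × C = 36543.06
C = 36543.06 / 0.996 = 36689.82
Insurance premium = 0.4% × 36689.82 = 146.76

CIF value: CHF 36689.82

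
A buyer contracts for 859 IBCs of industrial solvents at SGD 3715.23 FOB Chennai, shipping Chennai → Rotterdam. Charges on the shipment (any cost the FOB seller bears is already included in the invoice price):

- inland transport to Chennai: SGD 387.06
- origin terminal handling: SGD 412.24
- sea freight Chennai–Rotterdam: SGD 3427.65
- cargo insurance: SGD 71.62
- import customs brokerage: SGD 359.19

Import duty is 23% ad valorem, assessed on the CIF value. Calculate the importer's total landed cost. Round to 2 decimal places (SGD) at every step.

FOB: the seller bears costs until goods are on board at the origin port; the buyer bears freight, insurance and all costs thereafter.
Already in the invoice (seller's account under FOB): inland to port, origin terminal — exclude.
CIF value = FOB price + freight + insurance = 3715.23 + 3427.65 + 71.62 = 7214.50
Import duty = 7214.50 × 23% = 1659.34
Buyer bears: freight 3427.65 + insurance 71.62 + brokerage 359.19 + duty 1659.34 = 5517.80
Landed cost = invoice 3715.23 + 5517.80 = 9233.03

Total landed cost: SGD 9233.03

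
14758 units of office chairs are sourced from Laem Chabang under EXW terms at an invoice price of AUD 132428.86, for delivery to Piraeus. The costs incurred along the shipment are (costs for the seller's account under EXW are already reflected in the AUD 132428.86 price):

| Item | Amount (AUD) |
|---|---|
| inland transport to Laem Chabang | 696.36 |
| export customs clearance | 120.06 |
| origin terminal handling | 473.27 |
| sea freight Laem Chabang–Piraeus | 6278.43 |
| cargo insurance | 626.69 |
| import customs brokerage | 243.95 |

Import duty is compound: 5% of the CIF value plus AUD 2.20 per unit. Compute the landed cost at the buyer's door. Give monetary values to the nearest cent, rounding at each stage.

Total landed cost: AUD 180366.40

EXW: the seller makes goods available at their premises; the buyer bears all onward costs.
CIF value = EXW price + inland to port + export clearance + origin terminal + freight + insurance = 132428.86 + 696.36 + 120.06 + 473.27 + 6278.43 + 626.69 = 140623.67
Ad valorem component: 140623.67 × 5% = 7031.18
Specific component: 14758 × 2.20 = 32467.60
Import duty = 7031.18 + 32467.60 = 39498.78
Buyer bears: inland to port 696.36 + export clearance 120.06 + origin terminal 473.27 + freight 6278.43 + insurance 626.69 + brokerage 243.95 + duty 39498.78 = 47937.54
Landed cost = invoice 132428.86 + 47937.54 = 180366.40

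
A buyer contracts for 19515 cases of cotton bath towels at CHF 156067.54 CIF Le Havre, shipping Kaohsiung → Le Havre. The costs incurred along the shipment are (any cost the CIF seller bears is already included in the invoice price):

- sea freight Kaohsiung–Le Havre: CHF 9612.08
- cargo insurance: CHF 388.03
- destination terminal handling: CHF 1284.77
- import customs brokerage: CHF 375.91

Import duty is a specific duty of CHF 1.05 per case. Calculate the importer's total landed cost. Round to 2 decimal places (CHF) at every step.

CIF: the seller pays costs through ocean freight and marine insurance to the destination port.
Already in the invoice (seller's account under CIF): freight, insurance — exclude.
The CIF price already equals the CIF value: 156067.54
Import duty = 19515 × 1.05 = 20490.75
Buyer bears: destination terminal 1284.77 + brokerage 375.91 + duty 20490.75 = 22151.43
Landed cost = invoice 156067.54 + 22151.43 = 178218.97

Total landed cost: CHF 178218.97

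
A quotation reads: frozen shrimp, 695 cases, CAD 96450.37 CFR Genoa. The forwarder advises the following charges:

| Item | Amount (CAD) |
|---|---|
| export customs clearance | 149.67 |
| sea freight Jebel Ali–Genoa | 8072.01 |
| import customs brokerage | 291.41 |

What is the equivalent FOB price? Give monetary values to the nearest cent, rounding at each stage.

Not relevant to the conversion: export clearance — on the seller under both CFR and FOB; already in the CFR price and stays in the FOB price. brokerage — on the buyer under both terms; not part of either seller's price.
From CFR to FOB, the seller no longer bears: freight.
FOB price = 96450.37 − 8072.01 = 88378.36

FOB price: CAD 88378.36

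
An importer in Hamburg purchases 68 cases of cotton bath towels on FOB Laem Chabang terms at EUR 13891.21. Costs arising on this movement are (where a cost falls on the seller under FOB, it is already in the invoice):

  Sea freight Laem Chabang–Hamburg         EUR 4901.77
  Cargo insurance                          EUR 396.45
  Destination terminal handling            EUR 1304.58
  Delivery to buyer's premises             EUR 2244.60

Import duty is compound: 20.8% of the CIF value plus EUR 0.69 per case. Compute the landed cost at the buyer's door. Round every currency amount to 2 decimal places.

FOB: the seller bears costs until goods are on board at the origin port; the buyer bears freight, insurance and all costs thereafter.
CIF value = FOB price + freight + insurance = 13891.21 + 4901.77 + 396.45 = 19189.43
Ad valorem component: 19189.43 × 20.8% = 3991.40
Specific component: 68 × 0.69 = 46.92
Import duty = 3991.40 + 46.92 = 4038.32
Buyer bears: freight 4901.77 + insurance 396.45 + destination terminal 1304.58 + delivery 2244.60 + duty 4038.32 = 12885.72
Landed cost = invoice 13891.21 + 12885.72 = 26776.93

Total landed cost: EUR 26776.93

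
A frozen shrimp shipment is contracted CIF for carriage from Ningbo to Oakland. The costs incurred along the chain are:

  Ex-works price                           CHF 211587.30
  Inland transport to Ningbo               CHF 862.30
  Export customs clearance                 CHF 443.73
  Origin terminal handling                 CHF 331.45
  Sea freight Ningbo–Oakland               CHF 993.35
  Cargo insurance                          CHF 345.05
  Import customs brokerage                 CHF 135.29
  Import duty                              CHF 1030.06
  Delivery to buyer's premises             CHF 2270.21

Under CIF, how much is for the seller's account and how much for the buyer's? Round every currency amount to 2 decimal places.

CIF: the seller pays costs through ocean freight and marine insurance to the destination port.
Seller's account: goods 211587.30 + inland to port 862.30 + export clearance 443.73 + origin terminal 331.45 + freight 993.35 + insurance 345.05 = 214563.18
Buyer's account: brokerage 135.29 + duty 1030.06 + delivery 2270.21 = 3435.56

Seller: CHF 214563.18; buyer: CHF 3435.56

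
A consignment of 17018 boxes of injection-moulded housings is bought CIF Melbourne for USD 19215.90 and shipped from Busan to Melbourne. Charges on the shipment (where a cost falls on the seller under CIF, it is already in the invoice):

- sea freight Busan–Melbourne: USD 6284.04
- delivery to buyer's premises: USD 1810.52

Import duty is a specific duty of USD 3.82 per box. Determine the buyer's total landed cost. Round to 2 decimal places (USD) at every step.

Total landed cost: USD 86035.18

CIF: the seller pays costs through ocean freight and marine insurance to the destination port.
Already in the invoice (seller's account under CIF): freight — exclude.
The CIF price already equals the CIF value: 19215.90
Import duty = 17018 × 3.82 = 65008.76
Buyer bears: delivery 1810.52 + duty 65008.76 = 66819.28
Landed cost = invoice 19215.90 + 66819.28 = 86035.18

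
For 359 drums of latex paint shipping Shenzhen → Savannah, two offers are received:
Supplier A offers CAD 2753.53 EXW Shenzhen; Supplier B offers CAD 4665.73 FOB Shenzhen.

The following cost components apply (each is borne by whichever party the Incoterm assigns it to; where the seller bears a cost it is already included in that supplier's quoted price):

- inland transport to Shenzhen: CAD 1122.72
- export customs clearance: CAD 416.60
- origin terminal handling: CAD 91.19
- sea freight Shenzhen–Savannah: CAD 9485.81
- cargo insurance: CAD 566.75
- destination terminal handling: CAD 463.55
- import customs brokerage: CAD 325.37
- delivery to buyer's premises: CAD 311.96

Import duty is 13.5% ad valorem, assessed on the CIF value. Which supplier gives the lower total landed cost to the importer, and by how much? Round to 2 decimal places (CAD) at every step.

Supplier A is cheaper by CAD 319.72

Supplier A (EXW):
CIF value = EXW price + inland to port + export clearance + origin terminal + freight + insurance = 2753.53 + 1122.72 + 416.60 + 91.19 + 9485.81 + 566.75 = 14436.60
Import duty = 14436.60 × 13.5% = 1948.94
Buyer bears (A): 1122.72 + 416.60 + 91.19 + 9485.81 + 566.75 + 463.55 + 325.37 + 311.96 = 12783.95
Landed cost (A) = invoice 2753.53 + 12783.95 + duty 1948.94 = 17486.42
Supplier B (FOB):
CIF value = FOB price + freight + insurance = 4665.73 + 9485.81 + 566.75 = 14718.29
Import duty = 14718.29 × 13.5% = 1986.97
Buyer bears (B): 9485.81 + 566.75 + 463.55 + 325.37 + 311.96 = 11153.44
Landed cost (B) = invoice 4665.73 + 11153.44 + duty 1986.97 = 17806.14
Difference = |17486.42 − 17806.14| = 319.72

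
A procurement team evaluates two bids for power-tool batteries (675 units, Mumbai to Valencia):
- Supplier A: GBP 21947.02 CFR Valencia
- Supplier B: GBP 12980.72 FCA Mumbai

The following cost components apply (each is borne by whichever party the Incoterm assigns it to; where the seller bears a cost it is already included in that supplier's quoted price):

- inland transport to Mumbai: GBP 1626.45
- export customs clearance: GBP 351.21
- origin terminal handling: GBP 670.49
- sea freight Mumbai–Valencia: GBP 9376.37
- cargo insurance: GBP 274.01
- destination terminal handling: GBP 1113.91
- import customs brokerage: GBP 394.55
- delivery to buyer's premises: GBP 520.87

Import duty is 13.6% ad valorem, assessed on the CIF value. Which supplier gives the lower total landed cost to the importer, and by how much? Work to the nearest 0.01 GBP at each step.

Supplier A is cheaper by GBP 1227.52

Supplier A (CFR):
CIF value = CFR price + insurance = 21947.02 + 274.01 = 22221.03
Import duty = 22221.03 × 13.6% = 3022.06
Buyer bears (A): 274.01 + 1113.91 + 394.55 + 520.87 = 2303.34
Landed cost (A) = invoice 21947.02 + 2303.34 + duty 3022.06 = 27272.42
Supplier B (FCA):
CIF value = FCA price + origin terminal + freight + insurance = 12980.72 + 670.49 + 9376.37 + 274.01 = 23301.59
Import duty = 23301.59 × 13.6% = 3169.02
Buyer bears (B): 670.49 + 9376.37 + 274.01 + 1113.91 + 394.55 + 520.87 = 12350.20
Landed cost (B) = invoice 12980.72 + 12350.20 + duty 3169.02 = 28499.94
Difference = |27272.42 − 28499.94| = 1227.52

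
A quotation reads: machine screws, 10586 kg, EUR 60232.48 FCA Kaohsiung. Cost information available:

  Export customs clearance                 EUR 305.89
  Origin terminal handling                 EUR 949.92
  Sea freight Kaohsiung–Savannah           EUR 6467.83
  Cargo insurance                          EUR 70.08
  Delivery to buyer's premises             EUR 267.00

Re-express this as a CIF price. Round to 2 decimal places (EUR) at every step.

Not relevant to the conversion: export clearance — on the seller under both FCA and CIF; already in the FCA price and stays in the CIF price. delivery — on the buyer under both terms; not part of either seller's price.
From FCA to CIF, the seller additionally bears: origin terminal, freight, insurance.
CIF price = 60232.48 + 949.92 + 6467.83 + 70.08 = 67720.31

CIF price: EUR 67720.31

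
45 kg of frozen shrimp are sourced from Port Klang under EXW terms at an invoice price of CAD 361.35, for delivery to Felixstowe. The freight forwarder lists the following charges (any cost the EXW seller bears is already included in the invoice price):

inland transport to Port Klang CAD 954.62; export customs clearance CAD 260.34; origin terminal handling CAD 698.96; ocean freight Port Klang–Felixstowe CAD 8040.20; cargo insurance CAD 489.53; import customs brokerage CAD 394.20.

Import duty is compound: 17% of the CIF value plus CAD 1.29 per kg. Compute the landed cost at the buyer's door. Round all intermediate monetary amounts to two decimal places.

EXW: the seller makes goods available at their premises; the buyer bears all onward costs.
CIF value = EXW price + inland to port + export clearance + origin terminal + freight + insurance = 361.35 + 954.62 + 260.34 + 698.96 + 8040.20 + 489.53 = 10805.00
Ad valorem component: 10805.00 × 17% = 1836.85
Specific component: 45 × 1.29 = 58.05
Import duty = 1836.85 + 58.05 = 1894.90
Buyer bears: inland to port 954.62 + export clearance 260.34 + origin terminal 698.96 + freight 8040.20 + insurance 489.53 + brokerage 394.20 + duty 1894.90 = 12732.75
Landed cost = invoice 361.35 + 12732.75 = 13094.10

Total landed cost: CAD 13094.10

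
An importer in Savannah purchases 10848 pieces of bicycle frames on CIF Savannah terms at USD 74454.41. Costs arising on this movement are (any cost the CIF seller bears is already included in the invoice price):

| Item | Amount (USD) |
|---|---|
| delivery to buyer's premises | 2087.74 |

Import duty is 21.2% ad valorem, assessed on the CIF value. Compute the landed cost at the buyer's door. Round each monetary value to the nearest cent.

CIF: the seller pays costs through ocean freight and marine insurance to the destination port.
The CIF price already equals the CIF value: 74454.41
Import duty = 74454.41 × 21.2% = 15784.33
Buyer bears: delivery 2087.74 + duty 15784.33 = 17872.07
Landed cost = invoice 74454.41 + 17872.07 = 92326.48

Total landed cost: USD 92326.48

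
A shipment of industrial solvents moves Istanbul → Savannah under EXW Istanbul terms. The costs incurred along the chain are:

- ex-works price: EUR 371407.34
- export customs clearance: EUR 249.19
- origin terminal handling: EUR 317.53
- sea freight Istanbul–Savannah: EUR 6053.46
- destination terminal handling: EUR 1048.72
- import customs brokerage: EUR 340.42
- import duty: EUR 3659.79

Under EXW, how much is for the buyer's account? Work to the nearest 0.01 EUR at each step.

Buyer's account: EUR 11669.11

EXW: the seller makes goods available at their premises; the buyer bears all onward costs.
Seller's account: goods 371407.34 = 371407.34
Buyer's account: export clearance 249.19 + origin terminal 317.53 + freight 6053.46 + destination terminal 1048.72 + brokerage 340.42 + duty 3659.79 = 11669.11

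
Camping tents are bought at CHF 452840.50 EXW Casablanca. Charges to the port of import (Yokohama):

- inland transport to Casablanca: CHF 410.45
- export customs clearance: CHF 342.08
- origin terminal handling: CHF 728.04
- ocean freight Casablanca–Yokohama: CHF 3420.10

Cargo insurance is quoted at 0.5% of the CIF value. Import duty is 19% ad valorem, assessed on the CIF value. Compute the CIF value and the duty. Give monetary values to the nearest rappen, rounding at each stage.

CIF value: CHF 460041.38; import duty: CHF 87407.86

Let C be the CIF value. C = EXW price + pre-shipment costs + freight + 0.5% × C
C − 0.5% × C = 452840.50 + 410.45 + 342.08 + 728.04 + 3420.10
0.995 × C = 457741.17
C = 457741.17 / 0.995 = 460041.38
Insurance premium = 0.5% × 460041.38 = 2300.21
Import duty = 460041.38 × 19% = 87407.86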